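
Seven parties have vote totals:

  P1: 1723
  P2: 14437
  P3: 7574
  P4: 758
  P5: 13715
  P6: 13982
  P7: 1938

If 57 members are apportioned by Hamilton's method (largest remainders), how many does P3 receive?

The standard divisor is 54127/57 ≈ 949.596.
Standard quotas: P1 1.8145, P2 15.2033, P3 7.9760, P4 0.7982, P5 14.4430, P6 14.7241, P7 2.0409.
Lower quotas: P1 1, P2 15, P3 7, P4 0, P5 14, P6 14, P7 2 (sum 53, leaving 4 seats).
Remainders in descending order: P3 0.9760, P1 0.8145, P4 0.7982, P6 0.7241, P5 0.4430, P2 0.2033, P7 0.0409.
The surplus seats go to P3, P1, P4, P6.
P3 receives 8.

8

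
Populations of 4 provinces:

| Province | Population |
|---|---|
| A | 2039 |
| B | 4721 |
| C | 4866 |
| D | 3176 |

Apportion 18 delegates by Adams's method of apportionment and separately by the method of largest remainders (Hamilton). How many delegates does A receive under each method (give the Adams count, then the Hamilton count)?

Adams: A 3, B 5, C 6, D 4.
Hamilton: A 2, B 6, C 6, D 4.
A gets 3 under Adams and 2 under Hamilton.

3 and 2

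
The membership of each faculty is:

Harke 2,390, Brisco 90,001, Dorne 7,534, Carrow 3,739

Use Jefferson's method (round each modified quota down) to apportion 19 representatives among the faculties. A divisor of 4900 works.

With modified divisor 4900: modified quotas Harke 0.488, Brisco 18.368, Dorne 1.538, Carrow 0.763.
Rounding down: Harke 0, Brisco 18, Dorne 1, Carrow 0 (total 19).

Harke=0, Brisco=18, Dorne=1, Carrow=0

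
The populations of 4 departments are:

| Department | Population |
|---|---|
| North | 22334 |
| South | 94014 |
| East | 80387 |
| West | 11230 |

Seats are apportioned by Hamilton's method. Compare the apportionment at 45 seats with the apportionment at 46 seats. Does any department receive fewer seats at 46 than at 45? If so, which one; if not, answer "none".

At 45 seats: North 5, South 20, East 17, West 3.
At 46 seats: North 5, South 21, East 18, West 2.
West drops from 3 to 2.

West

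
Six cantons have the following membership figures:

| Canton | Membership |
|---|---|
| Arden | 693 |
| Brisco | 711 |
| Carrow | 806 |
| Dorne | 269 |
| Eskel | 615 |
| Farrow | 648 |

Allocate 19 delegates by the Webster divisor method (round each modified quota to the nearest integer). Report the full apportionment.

Arden 4; Brisco 4; Carrow 4; Dorne 1; Eskel 3; Farrow 3

Standard divisor 3742/19 ≈ 196.947; standard quotas: Arden 3.519, Brisco 3.610, Carrow 4.092, Dorne 1.366, Eskel 3.123, Farrow 3.290.
Rounding to the nearest integer gives Arden 4, Brisco 4, Carrow 4, Dorne 1, Eskel 3, Farrow 3 — total 19, matching the house size, so no adjustment is needed.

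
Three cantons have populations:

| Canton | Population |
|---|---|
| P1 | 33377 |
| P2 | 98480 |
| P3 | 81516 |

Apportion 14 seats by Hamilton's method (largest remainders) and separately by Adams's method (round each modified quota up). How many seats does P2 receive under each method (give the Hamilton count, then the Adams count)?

7 and 6

Hamilton: P1 2, P2 7, P3 5.
Adams: P1 3, P2 6, P3 5.
P2 gets 7 under Hamilton and 6 under Adams.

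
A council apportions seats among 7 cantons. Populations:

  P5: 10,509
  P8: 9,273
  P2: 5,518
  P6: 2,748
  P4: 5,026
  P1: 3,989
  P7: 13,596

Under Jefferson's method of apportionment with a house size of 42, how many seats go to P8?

8

Standard divisor 50659/42 ≈ 1206.167; standard quotas: P5 8.713, P8 7.688, P2 4.575, P6 2.278, P4 4.167, P1 3.307, P7 11.272.
Rounding down gives 8, 7, 4, 2, 4, 3, 11 = 39 seats, so the divisor must be adjusted.
With modified divisor 1120: modified quotas P5 9.383, P8 8.279, P2 4.927, P6 2.454, P4 4.487, P1 3.562, P7 12.139.
Rounding down: P5 9, P8 8, P2 4, P6 2, P4 4, P1 3, P7 12 (total 42).
P8 receives 8.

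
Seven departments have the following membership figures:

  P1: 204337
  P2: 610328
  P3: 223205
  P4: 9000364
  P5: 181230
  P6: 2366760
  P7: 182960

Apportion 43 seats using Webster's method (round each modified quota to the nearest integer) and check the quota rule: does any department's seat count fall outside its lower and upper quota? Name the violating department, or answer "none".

P4

Standard quotas: P1 0.688, P2 2.055, P3 0.752, P4 30.309, P5 0.610, P6 7.970, P7 0.616.
Webster allocation: P1 1, P2 2, P3 1, P4 29, P5 1, P6 8, P7 1.
P4 has quota 30.309 (lower 30, upper 31) but receives 29 — outside the quota interval.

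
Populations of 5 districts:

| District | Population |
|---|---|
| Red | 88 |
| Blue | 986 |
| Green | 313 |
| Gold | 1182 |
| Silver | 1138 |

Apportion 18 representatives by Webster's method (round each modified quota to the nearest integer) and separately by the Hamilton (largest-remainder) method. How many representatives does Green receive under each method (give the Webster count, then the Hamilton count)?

2 and 1

Webster: Red 0, Blue 5, Green 2, Gold 6, Silver 5.
Hamilton: Red 0, Blue 5, Green 1, Gold 6, Silver 6.
Green gets 2 under Webster and 1 under Hamilton.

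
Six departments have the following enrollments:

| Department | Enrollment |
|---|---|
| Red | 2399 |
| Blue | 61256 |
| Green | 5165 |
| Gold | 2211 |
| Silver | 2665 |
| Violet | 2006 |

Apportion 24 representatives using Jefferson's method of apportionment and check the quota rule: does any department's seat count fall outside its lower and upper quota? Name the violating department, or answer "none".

Standard quotas: Red 0.761, Blue 19.420, Green 1.637, Gold 0.701, Silver 0.845, Violet 0.636.
Jefferson allocation: Red 0, Blue 22, Green 1, Gold 0, Silver 1, Violet 0.
Blue has quota 19.420 (lower 19, upper 20) but receives 22 — outside the quota interval.

Blue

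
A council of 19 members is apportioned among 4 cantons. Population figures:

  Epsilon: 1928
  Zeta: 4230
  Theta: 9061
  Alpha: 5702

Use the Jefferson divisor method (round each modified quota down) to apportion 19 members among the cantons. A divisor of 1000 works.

Epsilon: 1, Zeta: 4, Theta: 9, Alpha: 5

With modified divisor 1000: modified quotas Epsilon 1.928, Zeta 4.230, Theta 9.061, Alpha 5.702.
Rounding down: Epsilon 1, Zeta 4, Theta 9, Alpha 5 (total 19).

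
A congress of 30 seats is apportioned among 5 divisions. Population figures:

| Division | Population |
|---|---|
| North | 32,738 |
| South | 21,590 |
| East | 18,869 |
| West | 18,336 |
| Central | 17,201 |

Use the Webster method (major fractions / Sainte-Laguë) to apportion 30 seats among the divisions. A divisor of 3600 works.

With modified divisor 3600: modified quotas North 9.094, South 5.997, East 5.241, West 5.093, Central 4.778.
Rounding to the nearest integer: North 9, South 6, East 5, West 5, Central 5 (total 30).

North: 9; South: 6; East: 5; West: 5; Central: 5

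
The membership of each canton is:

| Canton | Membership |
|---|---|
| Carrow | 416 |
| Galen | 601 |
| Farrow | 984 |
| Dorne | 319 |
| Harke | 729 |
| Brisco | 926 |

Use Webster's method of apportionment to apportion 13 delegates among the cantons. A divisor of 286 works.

Carrow: 1, Galen: 2, Farrow: 3, Dorne: 1, Harke: 3, Brisco: 3

With modified divisor 286: modified quotas Carrow 1.455, Galen 2.101, Farrow 3.441, Dorne 1.115, Harke 2.549, Brisco 3.238.
Rounding to the nearest integer: Carrow 1, Galen 2, Farrow 3, Dorne 1, Harke 3, Brisco 3 (total 13).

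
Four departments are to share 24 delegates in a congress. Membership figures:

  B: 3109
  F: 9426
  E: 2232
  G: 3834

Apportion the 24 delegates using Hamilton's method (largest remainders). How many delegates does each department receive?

Total 18601; standard divisor 18601/24 ≈ 775.042.
Standard quotas: B 4.0114, F 12.1619, E 2.8798, G 4.9468.
Lower quotas: B 4, F 12, E 2, G 4 (sum 22, leaving 2 seats).
Remainders in descending order: G 0.9468, E 0.8798, F 0.1619, B 0.0114.
The surplus seats go to G, E.

B=4, F=12, E=3, G=5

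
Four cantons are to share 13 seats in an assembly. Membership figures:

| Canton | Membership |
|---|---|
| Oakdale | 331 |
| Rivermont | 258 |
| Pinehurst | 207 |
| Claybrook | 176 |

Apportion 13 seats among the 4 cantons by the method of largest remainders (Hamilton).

Oakdale 4, Rivermont 4, Pinehurst 3, Claybrook 2

Total 972; standard divisor 972/13 ≈ 74.769.
Standard quotas: Oakdale 4.427, Rivermont 3.451, Pinehurst 2.769, Claybrook 2.354.
Lower quotas: Oakdale 4, Rivermont 3, Pinehurst 2, Claybrook 2 (sum 11, leaving 2 seats).
Remainders in descending order: Pinehurst 0.769, Rivermont 0.451, Oakdale 0.427, Claybrook 0.354.
The surplus seats go to Pinehurst, Rivermont.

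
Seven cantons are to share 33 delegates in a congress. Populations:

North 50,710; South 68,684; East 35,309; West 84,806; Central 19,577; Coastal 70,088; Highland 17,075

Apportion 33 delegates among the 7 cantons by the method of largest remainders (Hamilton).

Total 346249; standard divisor 346249/33 ≈ 10492.394.
Standard quotas: North 4.8330, South 6.5461, East 3.3652, West 8.0826, Central 1.8658, Coastal 6.6799, Highland 1.6274.
Lower quotas: North 4, South 6, East 3, West 8, Central 1, Coastal 6, Highland 1 (sum 29, leaving 4 seats).
Remainders in descending order: Central 0.8658, North 0.8330, Coastal 0.6799, Highland 0.6274, South 0.5461, East 0.3652, West 0.0826.
The surplus seats go to Central, North, Coastal, Highland.

North 5, South 6, East 3, West 8, Central 2, Coastal 7, Highland 2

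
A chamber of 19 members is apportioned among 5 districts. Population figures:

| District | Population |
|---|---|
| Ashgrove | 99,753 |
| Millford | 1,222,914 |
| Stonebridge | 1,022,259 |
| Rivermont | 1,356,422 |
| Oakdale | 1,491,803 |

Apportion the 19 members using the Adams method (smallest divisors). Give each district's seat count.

Ashgrove: 1; Millford: 4; Stonebridge: 4; Rivermont: 5; Oakdale: 5

Standard divisor 5193151/19 ≈ 273323.737; standard quotas: Ashgrove 0.365, Millford 4.474, Stonebridge 3.740, Rivermont 4.963, Oakdale 5.458.
Rounding up gives 1, 5, 4, 5, 6 = 21 seats, so the divisor must be adjusted.
With modified divisor 322400: modified quotas Ashgrove 0.309, Millford 3.793, Stonebridge 3.171, Rivermont 4.207, Oakdale 4.627.
Rounding up: Ashgrove 1, Millford 4, Stonebridge 4, Rivermont 5, Oakdale 5 (total 19).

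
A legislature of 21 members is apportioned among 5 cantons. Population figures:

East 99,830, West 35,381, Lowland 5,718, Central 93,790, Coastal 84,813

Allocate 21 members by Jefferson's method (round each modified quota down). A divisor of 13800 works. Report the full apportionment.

East 7, West 2, Lowland 0, Central 6, Coastal 6

With modified divisor 13800: modified quotas East 7.234, West 2.564, Lowland 0.414, Central 6.796, Coastal 6.146.
Rounding down: East 7, West 2, Lowland 0, Central 6, Coastal 6 (total 21).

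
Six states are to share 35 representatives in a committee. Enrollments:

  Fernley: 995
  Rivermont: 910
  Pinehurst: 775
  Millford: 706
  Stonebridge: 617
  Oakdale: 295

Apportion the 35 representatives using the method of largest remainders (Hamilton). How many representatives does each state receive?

Standard divisor: 4298 ÷ 35 ≈ 122.8.
Standard quotas: Fernley 8.103, Rivermont 7.410, Pinehurst 6.311, Millford 5.749, Stonebridge 5.024, Oakdale 2.402.
Lower quotas: Fernley 8, Rivermont 7, Pinehurst 6, Millford 5, Stonebridge 5, Oakdale 2 (sum 33, leaving 2 seats).
Remainders in descending order: Millford 0.749, Rivermont 0.410, Oakdale 0.402, Pinehurst 0.311, Fernley 0.103, Stonebridge 0.024.
The surplus seats go to Millford, Rivermont.

Fernley=8, Rivermont=8, Pinehurst=6, Millford=6, Stonebridge=5, Oakdale=2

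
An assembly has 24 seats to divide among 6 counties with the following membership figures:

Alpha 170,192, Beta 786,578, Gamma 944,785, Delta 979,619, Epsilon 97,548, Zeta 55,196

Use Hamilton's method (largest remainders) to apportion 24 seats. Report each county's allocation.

Standard divisor: 3033918 ÷ 24 ≈ 126413.25.
Standard quotas: Alpha 1.3463, Beta 6.2223, Gamma 7.4738, Delta 7.7493, Epsilon 0.7717, Zeta 0.4366.
Lower quotas: Alpha 1, Beta 6, Gamma 7, Delta 7, Epsilon 0, Zeta 0 (sum 21, leaving 3 seats).
Remainders in descending order: Epsilon 0.7717, Delta 0.7493, Gamma 0.4738, Zeta 0.4366, Alpha 0.3463, Beta 0.2223.
Largest remainders: Epsilon, Delta, Gamma receive the extra seats.

Alpha 1, Beta 6, Gamma 8, Delta 8, Epsilon 1, Zeta 0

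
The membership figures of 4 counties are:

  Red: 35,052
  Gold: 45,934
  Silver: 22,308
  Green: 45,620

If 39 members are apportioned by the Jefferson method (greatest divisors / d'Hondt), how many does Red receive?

Standard divisor 148914/39 ≈ 3818.308; standard quotas: Red 9.180, Gold 12.030, Silver 5.842, Green 11.948.
Rounding down gives 9, 12, 5, 11 = 37 seats, so the divisor must be adjusted.
With modified divisor 3600: modified quotas Red 9.737, Gold 12.759, Silver 6.197, Green 12.672.
Rounding down: Red 9, Gold 12, Silver 6, Green 12 (total 39).
Red receives 9.

9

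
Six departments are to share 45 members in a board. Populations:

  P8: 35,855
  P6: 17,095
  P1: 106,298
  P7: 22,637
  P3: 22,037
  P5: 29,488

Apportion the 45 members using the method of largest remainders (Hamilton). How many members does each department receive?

P8 7, P6 3, P1 21, P7 4, P3 4, P5 6

Standard divisor: 233410 ÷ 45 ≈ 5186.889.
Standard quotas: P8 6.9126, P6 3.2958, P1 20.4936, P7 4.3643, P3 4.2486, P5 5.6851.
Lower quotas: P8 6, P6 3, P1 20, P7 4, P3 4, P5 5 (sum 42, leaving 3 seats).
Remainders in descending order: P8 0.9126, P5 0.6851, P1 0.4936, P7 0.3643, P6 0.2958, P3 0.2486.
Largest remainders: P8, P5, P1 receive the extra seats.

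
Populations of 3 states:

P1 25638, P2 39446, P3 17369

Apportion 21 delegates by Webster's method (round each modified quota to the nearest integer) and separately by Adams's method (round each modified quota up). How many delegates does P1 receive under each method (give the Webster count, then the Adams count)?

7 and 6

Webster: P1 7, P2 10, P3 4.
Adams: P1 6, P2 10, P3 5.
P1 gets 7 under Webster and 6 under Adams.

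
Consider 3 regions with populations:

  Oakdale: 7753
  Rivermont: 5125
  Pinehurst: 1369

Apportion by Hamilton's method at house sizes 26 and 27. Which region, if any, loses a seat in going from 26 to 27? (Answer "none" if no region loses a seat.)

Pinehurst

At 26 seats: Oakdale 14, Rivermont 9, Pinehurst 3.
At 27 seats: Oakdale 15, Rivermont 10, Pinehurst 2.
Pinehurst drops from 3 to 2.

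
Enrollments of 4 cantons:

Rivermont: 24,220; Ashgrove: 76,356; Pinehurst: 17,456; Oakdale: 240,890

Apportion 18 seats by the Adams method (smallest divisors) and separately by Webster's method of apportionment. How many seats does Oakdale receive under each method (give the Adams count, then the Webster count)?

Adams: Rivermont 2, Ashgrove 4, Pinehurst 1, Oakdale 11.
Webster: Rivermont 1, Ashgrove 4, Pinehurst 1, Oakdale 12.
Oakdale gets 11 under Adams and 12 under Webster.

11 and 12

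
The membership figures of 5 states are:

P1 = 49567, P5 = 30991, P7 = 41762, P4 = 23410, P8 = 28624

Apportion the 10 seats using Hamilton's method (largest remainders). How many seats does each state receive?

The standard divisor is 174354/10 ≈ 17435.4.
Standard quotas: P1 2.8429, P5 1.7775, P7 2.3952, P4 1.3427, P8 1.6417.
Lower quotas: P1 2, P5 1, P7 2, P4 1, P8 1 (sum 7, leaving 3 seats).
Remainders in descending order: P1 0.8429, P5 0.7775, P8 0.6417, P7 0.3952, P4 0.3427.
The surplus seats go to P1, P5, P8.

P1 3, P5 2, P7 2, P4 1, P8 2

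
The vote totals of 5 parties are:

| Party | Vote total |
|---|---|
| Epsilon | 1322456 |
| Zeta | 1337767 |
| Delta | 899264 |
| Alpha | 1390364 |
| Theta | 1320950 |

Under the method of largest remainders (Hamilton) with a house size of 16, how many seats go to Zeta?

4

Total 6270801; standard divisor 6270801/16 ≈ 391925.062.
Standard quotas: Epsilon 3.3743, Zeta 3.4133, Delta 2.2945, Alpha 3.5475, Theta 3.3704.
Lower quotas: Epsilon 3, Zeta 3, Delta 2, Alpha 3, Theta 3 (sum 14, leaving 2 seats).
Remainders in descending order: Alpha 0.5475, Zeta 0.4133, Epsilon 0.3743, Theta 0.3704, Delta 0.2945.
Largest remainders: Alpha, Zeta receive the extra seats.
Zeta receives 4.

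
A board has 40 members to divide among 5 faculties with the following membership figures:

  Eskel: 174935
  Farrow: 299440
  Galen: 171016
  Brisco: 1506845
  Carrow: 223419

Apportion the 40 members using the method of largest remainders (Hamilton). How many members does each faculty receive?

Total 2375655; standard divisor 2375655/40 ≈ 59391.375.
Standard quotas: Eskel 2.9455, Farrow 5.0418, Galen 2.8795, Brisco 25.3714, Carrow 3.7618.
Lower quotas: Eskel 2, Farrow 5, Galen 2, Brisco 25, Carrow 3 (sum 37, leaving 3 seats).
Remainders in descending order: Eskel 0.9455, Galen 0.8795, Carrow 0.7618, Brisco 0.3714, Farrow 0.0418.
Largest remainders: Eskel, Galen, Carrow receive the extra seats.

Eskel 3, Farrow 5, Galen 3, Brisco 25, Carrow 4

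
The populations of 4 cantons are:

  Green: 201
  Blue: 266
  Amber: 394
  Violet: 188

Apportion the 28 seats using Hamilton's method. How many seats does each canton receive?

Green 5; Blue 7; Amber 11; Violet 5

The standard divisor is 1049/28 ≈ 37.464.
Standard quotas: Green 5.365, Blue 7.100, Amber 10.517, Violet 5.018.
Lower quotas: Green 5, Blue 7, Amber 10, Violet 5 (sum 27, leaving 1 seat).
Remainders in descending order: Amber 0.517, Green 0.365, Blue 0.100, Violet 0.018.
Largest remainder: Amber receives the extra seat.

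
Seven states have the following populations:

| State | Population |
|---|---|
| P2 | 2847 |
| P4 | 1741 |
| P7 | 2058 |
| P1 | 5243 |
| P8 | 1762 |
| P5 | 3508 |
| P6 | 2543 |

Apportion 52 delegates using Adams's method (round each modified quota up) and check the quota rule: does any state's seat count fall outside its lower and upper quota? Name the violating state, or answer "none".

none

Standard quotas: P2 7.514, P4 4.595, P7 5.432, P1 13.838, P8 4.650, P5 9.259, P6 6.712.
Adams allocation: P2 7, P4 5, P7 6, P1 13, P8 5, P5 9, P6 7.
Every allocation lies between the lower and upper quota.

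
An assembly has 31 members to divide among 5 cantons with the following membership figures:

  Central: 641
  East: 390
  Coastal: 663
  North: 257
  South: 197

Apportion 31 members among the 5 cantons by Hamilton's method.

Total 2148; standard divisor 2148/31 ≈ 69.29.
Standard quotas: Central 9.251, East 5.628, Coastal 9.568, North 3.709, South 2.843.
Lower quotas: Central 9, East 5, Coastal 9, North 3, South 2 (sum 28, leaving 3 seats).
Remainders in descending order: South 0.843, North 0.709, East 0.628, Coastal 0.568, Central 0.251.
Largest remainders: South, North, East receive the extra seats.

Central 9, East 6, Coastal 9, North 4, South 3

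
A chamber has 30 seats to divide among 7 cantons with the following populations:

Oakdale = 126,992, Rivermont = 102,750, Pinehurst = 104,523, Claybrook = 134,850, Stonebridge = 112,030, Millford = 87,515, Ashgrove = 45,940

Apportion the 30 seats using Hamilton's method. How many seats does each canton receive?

Oakdale: 5, Rivermont: 4, Pinehurst: 4, Claybrook: 6, Stonebridge: 5, Millford: 4, Ashgrove: 2

Total 714600; standard divisor 714600/30 = 23820.
Standard quotas: Oakdale 5.3313, Rivermont 4.3136, Pinehurst 4.3880, Claybrook 5.6612, Stonebridge 4.7032, Millford 3.6740, Ashgrove 1.9286.
Lower quotas: Oakdale 5, Rivermont 4, Pinehurst 4, Claybrook 5, Stonebridge 4, Millford 3, Ashgrove 1 (sum 26, leaving 4 seats).
Remainders in descending order: Ashgrove 0.9286, Stonebridge 0.7032, Millford 0.6740, Claybrook 0.6612, Pinehurst 0.3880, Oakdale 0.3313, Rivermont 0.3136.
The surplus seats go to Ashgrove, Stonebridge, Millford, Claybrook.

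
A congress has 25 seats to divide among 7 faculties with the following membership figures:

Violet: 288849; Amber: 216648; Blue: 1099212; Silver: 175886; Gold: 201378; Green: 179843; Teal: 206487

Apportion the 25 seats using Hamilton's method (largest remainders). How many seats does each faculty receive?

Violet 3, Amber 2, Blue 12, Silver 2, Gold 2, Green 2, Teal 2

Standard divisor: 2368303 ÷ 25 ≈ 94732.12.
Standard quotas: Violet 3.0491, Amber 2.2870, Blue 11.6034, Silver 1.8567, Gold 2.1258, Green 1.8984, Teal 2.1797.
Lower quotas: Violet 3, Amber 2, Blue 11, Silver 1, Gold 2, Green 1, Teal 2 (sum 22, leaving 3 seats).
Remainders in descending order: Green 0.8984, Silver 0.8567, Blue 0.6034, Amber 0.2870, Teal 0.1797, Gold 0.1258, Violet 0.0491.
The surplus seats go to Green, Silver, Blue.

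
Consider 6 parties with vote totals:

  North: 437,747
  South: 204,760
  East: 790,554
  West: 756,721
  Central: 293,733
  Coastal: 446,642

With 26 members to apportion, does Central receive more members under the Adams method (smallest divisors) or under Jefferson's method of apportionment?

Adams: North 4, South 2, East 7, West 6, Central 3, Coastal 4.
Jefferson: North 4, South 2, East 7, West 7, Central 2, Coastal 4.
Central gets 3 under Adams and 2 under Jefferson.

Adams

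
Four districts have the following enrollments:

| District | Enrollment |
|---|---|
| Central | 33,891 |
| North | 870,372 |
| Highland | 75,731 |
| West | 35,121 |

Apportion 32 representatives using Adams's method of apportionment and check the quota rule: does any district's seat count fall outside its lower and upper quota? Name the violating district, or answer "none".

North

Standard quotas: Central 1.068, North 27.437, Highland 2.387, West 1.107.
Adams allocation: Central 1, North 26, Highland 3, West 2.
North has quota 27.437 (lower 27, upper 28) but receives 26 — outside the quota interval.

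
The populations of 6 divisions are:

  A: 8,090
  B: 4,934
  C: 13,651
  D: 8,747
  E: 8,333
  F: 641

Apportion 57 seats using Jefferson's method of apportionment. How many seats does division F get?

0

Standard divisor 44396/57 ≈ 778.877; standard quotas: A 10.387, B 6.335, C 17.527, D 11.230, E 10.699, F 0.823.
Rounding down gives 10, 6, 17, 11, 10, 0 = 54 seats, so the divisor must be adjusted.
With modified divisor 732: modified quotas A 11.052, B 6.740, C 18.649, D 11.949, E 11.384, F 0.876.
Rounding down: A 11, B 6, C 18, D 11, E 11, F 0 (total 57).
F receives 0.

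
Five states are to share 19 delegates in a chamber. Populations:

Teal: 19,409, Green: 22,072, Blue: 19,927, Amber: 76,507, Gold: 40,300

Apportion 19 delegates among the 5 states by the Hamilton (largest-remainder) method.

Teal 2; Green 3; Blue 2; Amber 8; Gold 4

Total 178215; standard divisor 178215/19 ≈ 9379.737.
Standard quotas: Teal 2.0692, Green 2.3532, Blue 2.1245, Amber 8.1566, Gold 4.2965.
Lower quotas: Teal 2, Green 2, Blue 2, Amber 8, Gold 4 (sum 18, leaving 1 seat).
Remainders in descending order: Green 0.3532, Gold 0.2965, Amber 0.1566, Blue 0.1245, Teal 0.0692.
The surplus seat goes to Green.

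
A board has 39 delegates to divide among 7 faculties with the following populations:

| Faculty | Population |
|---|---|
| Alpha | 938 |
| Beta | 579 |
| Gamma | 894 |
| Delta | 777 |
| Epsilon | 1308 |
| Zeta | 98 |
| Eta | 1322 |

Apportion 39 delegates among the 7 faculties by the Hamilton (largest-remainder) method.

Standard divisor: 5916 ÷ 39 ≈ 151.692.
Standard quotas: Alpha 6.184, Beta 3.817, Gamma 5.894, Delta 5.122, Epsilon 8.623, Zeta 0.646, Eta 8.715.
Lower quotas: Alpha 6, Beta 3, Gamma 5, Delta 5, Epsilon 8, Zeta 0, Eta 8 (sum 35, leaving 4 seats).
Remainders in descending order: Gamma 0.894, Beta 0.817, Eta 0.715, Zeta 0.646, Epsilon 0.623, Alpha 0.184, Delta 0.122.
The surplus seats go to Gamma, Beta, Eta, Zeta.

Alpha 6; Beta 4; Gamma 6; Delta 5; Epsilon 8; Zeta 1; Eta 9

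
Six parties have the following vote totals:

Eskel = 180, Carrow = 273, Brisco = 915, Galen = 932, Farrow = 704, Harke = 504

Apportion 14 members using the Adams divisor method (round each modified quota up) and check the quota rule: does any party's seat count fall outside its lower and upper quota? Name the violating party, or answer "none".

Standard quotas: Eskel 0.718, Carrow 1.090, Brisco 3.652, Galen 3.719, Farrow 2.810, Harke 2.011.
Adams allocation: Eskel 1, Carrow 1, Brisco 3, Galen 4, Farrow 3, Harke 2.
Every allocation lies between the lower and upper quota.

none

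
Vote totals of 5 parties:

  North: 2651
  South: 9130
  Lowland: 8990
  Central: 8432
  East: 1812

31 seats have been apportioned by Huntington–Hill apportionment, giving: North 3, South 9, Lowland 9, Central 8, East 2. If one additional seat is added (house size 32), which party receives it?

Priority for the next seat is population ÷ (√(s·(s+1))).
Priorities: North 765.278, South 962.387, Lowland 947.629, Central 993.721, East 739.746.
Highest priority: Central.

Central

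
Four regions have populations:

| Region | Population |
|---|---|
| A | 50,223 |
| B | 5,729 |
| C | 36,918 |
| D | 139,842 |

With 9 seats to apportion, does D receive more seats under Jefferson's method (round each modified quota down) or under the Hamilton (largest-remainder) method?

Jefferson: A 2, B 0, C 1, D 6.
Hamilton: A 2, B 0, C 2, D 5.
D gets 6 under Jefferson and 5 under Hamilton.

Jefferson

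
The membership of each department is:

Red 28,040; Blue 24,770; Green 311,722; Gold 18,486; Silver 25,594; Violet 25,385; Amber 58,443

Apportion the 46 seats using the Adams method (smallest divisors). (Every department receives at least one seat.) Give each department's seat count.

Red 3, Blue 3, Green 27, Gold 2, Silver 3, Violet 3, Amber 5

Standard divisor 492440/46 ≈ 10705.217; standard quotas: Red 2.619, Blue 2.314, Green 29.119, Gold 1.727, Silver 2.391, Violet 2.371, Amber 5.459.
Rounding up gives 3, 3, 30, 2, 3, 3, 6 = 50 seats, so the divisor must be adjusted.
With modified divisor 11800: modified quotas Red 2.376, Blue 2.099, Green 26.417, Gold 1.567, Silver 2.169, Violet 2.151, Amber 4.953.
Rounding up: Red 3, Blue 3, Green 27, Gold 2, Silver 3, Violet 3, Amber 5 (total 46).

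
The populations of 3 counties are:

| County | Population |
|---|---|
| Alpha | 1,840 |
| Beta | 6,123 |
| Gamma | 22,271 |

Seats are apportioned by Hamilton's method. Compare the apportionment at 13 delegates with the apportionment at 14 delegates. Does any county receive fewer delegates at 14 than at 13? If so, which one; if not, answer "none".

At 13 seats: Alpha 1, Beta 3, Gamma 9.
At 14 seats: Alpha 1, Beta 3, Gamma 10.
No county's allocation decreased.

none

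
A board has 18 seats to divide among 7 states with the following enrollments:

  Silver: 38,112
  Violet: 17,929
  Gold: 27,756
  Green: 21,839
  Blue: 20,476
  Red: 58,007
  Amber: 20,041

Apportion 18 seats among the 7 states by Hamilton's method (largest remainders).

Silver: 3, Violet: 2, Gold: 2, Green: 2, Blue: 2, Red: 5, Amber: 2

Standard divisor: 204160 ÷ 18 ≈ 11342.222.
Standard quotas: Silver 3.3602, Violet 1.5807, Gold 2.4471, Green 1.9255, Blue 1.8053, Red 5.1143, Amber 1.7669.
Lower quotas: Silver 3, Violet 1, Gold 2, Green 1, Blue 1, Red 5, Amber 1 (sum 14, leaving 4 seats).
Remainders in descending order: Green 0.9255, Blue 0.8053, Amber 0.7669, Violet 0.5807, Gold 0.4471, Silver 0.3602, Red 0.1143.
The surplus seats go to Green, Blue, Amber, Violet.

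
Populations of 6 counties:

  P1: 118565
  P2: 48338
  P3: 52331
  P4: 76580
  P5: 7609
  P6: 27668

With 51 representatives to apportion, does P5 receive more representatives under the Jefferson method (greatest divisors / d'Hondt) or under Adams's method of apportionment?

Jefferson: P1 19, P2 7, P3 8, P4 12, P5 1, P6 4.
Adams: P1 18, P2 7, P3 8, P4 12, P5 2, P6 4.
P5 gets 1 under Jefferson and 2 under Adams.

Adams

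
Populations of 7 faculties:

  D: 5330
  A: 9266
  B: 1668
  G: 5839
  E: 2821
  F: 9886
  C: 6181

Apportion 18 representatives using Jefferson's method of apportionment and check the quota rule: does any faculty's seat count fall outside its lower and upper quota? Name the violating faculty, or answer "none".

Standard quotas: D 2.341, A 4.069, B 0.732, G 2.564, E 1.239, F 4.341, C 2.714.
Jefferson allocation: D 2, A 4, B 0, G 3, E 1, F 5, C 3.
Every allocation lies between the lower and upper quota.

none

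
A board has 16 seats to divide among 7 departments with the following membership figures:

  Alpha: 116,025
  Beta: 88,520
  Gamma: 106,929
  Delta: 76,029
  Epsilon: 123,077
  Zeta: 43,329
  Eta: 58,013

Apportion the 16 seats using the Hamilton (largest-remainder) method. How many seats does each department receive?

Alpha 3, Beta 2, Gamma 3, Delta 2, Epsilon 3, Zeta 1, Eta 2

The standard divisor is 611922/16 ≈ 38245.125.
Standard quotas: Alpha 3.0337, Beta 2.3145, Gamma 2.7959, Delta 1.9879, Epsilon 3.2181, Zeta 1.1329, Eta 1.5169.
Lower quotas: Alpha 3, Beta 2, Gamma 2, Delta 1, Epsilon 3, Zeta 1, Eta 1 (sum 13, leaving 3 seats).
Remainders in descending order: Delta 0.9879, Gamma 0.7959, Eta 0.5169, Beta 0.3145, Epsilon 0.2181, Zeta 0.1329, Alpha 0.0337.
Largest remainders: Delta, Gamma, Eta receive the extra seats.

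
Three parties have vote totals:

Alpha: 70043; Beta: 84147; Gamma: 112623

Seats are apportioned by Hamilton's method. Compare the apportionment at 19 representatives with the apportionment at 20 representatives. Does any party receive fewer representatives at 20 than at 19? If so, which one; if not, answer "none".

At 19 seats: Alpha 5, Beta 6, Gamma 8.
At 20 seats: Alpha 5, Beta 6, Gamma 9.
No party's allocation decreased.

none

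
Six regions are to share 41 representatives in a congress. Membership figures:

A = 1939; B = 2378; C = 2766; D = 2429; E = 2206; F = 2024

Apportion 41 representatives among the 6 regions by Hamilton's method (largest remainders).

A 6, B 7, C 8, D 7, E 7, F 6

Total 13742; standard divisor 13742/41 ≈ 335.171.
Standard quotas: A 5.785, B 7.095, C 8.253, D 7.247, E 6.582, F 6.039.
Lower quotas: A 5, B 7, C 8, D 7, E 6, F 6 (sum 39, leaving 2 seats).
Remainders in descending order: A 0.785, E 0.582, C 0.253, D 0.247, B 0.095, F 0.039.
Largest remainders: A, E receive the extra seats.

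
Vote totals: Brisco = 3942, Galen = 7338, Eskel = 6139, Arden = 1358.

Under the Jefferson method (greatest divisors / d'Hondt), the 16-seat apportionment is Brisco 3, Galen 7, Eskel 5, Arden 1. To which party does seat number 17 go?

Priority for the next seat is population ÷ (current seats + 1).
Priorities: Brisco 985.500, Galen 917.250, Eskel 1023.167, Arden 679.000.
Highest priority: Eskel.

Eskel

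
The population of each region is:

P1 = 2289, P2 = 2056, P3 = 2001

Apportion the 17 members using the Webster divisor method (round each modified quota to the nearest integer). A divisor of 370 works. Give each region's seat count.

With modified divisor 370: modified quotas P1 6.186, P2 5.557, P3 5.408.
Rounding to the nearest integer: P1 6, P2 6, P3 5 (total 17).

P1 6, P2 6, P3 5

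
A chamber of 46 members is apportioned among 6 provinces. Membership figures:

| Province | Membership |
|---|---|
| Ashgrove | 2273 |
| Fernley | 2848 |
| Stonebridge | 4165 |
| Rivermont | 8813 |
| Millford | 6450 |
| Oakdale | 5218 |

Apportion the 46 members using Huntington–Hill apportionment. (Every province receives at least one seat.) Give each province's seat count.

Ashgrove=4, Fernley=4, Stonebridge=6, Rivermont=14, Millford=10, Oakdale=8

With divisor 648: modified quotas Ashgrove 3.508, Fernley 4.395, Stonebridge 6.427, Rivermont 13.600, Millford 9.954, Oakdale 8.052.
Geometric-mean thresholds: Ashgrove √(3·4)=3.464, Fernley √(4·5)=4.472, Stonebridge √(6·7)=6.481, Rivermont √(13·14)=13.491, Millford √(9·10)=9.487, Oakdale √(8·9)=8.485.
Each quota rounded against its threshold gives Ashgrove 4, Fernley 4, Stonebridge 6, Rivermont 14, Millford 10, Oakdale 8 (total 46).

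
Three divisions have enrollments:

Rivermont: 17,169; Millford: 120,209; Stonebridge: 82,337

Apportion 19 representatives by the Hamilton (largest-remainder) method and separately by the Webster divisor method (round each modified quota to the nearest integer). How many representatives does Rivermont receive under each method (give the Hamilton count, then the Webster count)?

2 and 1

Hamilton: Rivermont 2, Millford 10, Stonebridge 7.
Webster: Rivermont 1, Millford 11, Stonebridge 7.
Rivermont gets 2 under Hamilton and 1 under Webster.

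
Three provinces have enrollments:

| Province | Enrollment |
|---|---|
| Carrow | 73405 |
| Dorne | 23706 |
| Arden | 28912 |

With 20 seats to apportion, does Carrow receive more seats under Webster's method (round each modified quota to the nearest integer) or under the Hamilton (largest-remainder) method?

Webster: Carrow 11, Dorne 4, Arden 5.
Hamilton: Carrow 12, Dorne 4, Arden 4.
Carrow gets 11 under Webster and 12 under Hamilton.

Hamilton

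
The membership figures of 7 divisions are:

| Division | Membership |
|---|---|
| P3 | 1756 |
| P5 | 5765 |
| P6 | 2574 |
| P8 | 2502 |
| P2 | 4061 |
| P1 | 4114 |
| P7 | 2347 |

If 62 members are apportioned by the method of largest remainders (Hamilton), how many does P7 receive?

6

Total 23119; standard divisor 23119/62 ≈ 372.887.
Standard quotas: P3 4.7092, P5 15.4604, P6 6.9029, P8 6.7098, P2 10.8907, P1 11.0328, P7 6.2941.
Lower quotas: P3 4, P5 15, P6 6, P8 6, P2 10, P1 11, P7 6 (sum 58, leaving 4 seats).
Remainders in descending order: P6 0.9029, P2 0.8907, P8 0.7098, P3 0.7092, P5 0.4604, P7 0.2941, P1 0.0328.
The surplus seats go to P6, P2, P8, P3.
P7 receives 6.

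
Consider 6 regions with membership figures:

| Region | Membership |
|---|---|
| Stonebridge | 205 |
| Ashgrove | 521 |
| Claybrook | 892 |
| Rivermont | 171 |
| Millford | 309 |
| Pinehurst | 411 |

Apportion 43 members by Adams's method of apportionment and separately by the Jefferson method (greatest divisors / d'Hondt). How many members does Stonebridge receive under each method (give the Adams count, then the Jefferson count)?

4 and 3

Adams: Stonebridge 4, Ashgrove 9, Claybrook 15, Rivermont 3, Millford 5, Pinehurst 7.
Jefferson: Stonebridge 3, Ashgrove 9, Claybrook 16, Rivermont 3, Millford 5, Pinehurst 7.
Stonebridge gets 4 under Adams and 3 under Jefferson.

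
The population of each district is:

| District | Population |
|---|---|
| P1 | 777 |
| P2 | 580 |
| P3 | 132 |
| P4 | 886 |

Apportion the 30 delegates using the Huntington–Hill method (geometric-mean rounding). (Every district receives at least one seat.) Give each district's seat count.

With divisor 80: modified quotas P1 9.713, P2 7.250, P3 1.650, P4 11.075.
Geometric-mean thresholds: P1 √(9·10)=9.487, P2 √(7·8)=7.483, P3 √(1·2)=1.414, P4 √(11·12)=11.489.
Each quota rounded against its threshold gives P1 10, P2 7, P3 2, P4 11 (total 30).

P1 10, P2 7, P3 2, P4 11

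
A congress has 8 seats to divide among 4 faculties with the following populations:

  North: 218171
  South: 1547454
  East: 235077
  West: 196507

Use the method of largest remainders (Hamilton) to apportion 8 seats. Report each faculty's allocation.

The standard divisor is 2197209/8 ≈ 274651.125.
Standard quotas: North 0.7944, South 5.6343, East 0.8559, West 0.7155.
Lower quotas: North 0, South 5, East 0, West 0 (sum 5, leaving 3 seats).
Remainders in descending order: East 0.8559, North 0.7944, West 0.7155, South 0.6343.
The surplus seats go to East, North, West.

North: 1, South: 5, East: 1, West: 1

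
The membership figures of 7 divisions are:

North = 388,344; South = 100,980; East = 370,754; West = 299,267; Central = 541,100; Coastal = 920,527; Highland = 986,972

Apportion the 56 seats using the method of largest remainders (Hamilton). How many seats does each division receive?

The standard divisor is 3607944/56 ≈ 64427.571.
Standard quotas: North 6.0276, South 1.5673, East 5.7546, West 4.6450, Central 8.3986, Coastal 14.2878, Highland 15.3191.
Lower quotas: North 6, South 1, East 5, West 4, Central 8, Coastal 14, Highland 15 (sum 53, leaving 3 seats).
Remainders in descending order: East 0.7546, West 0.6450, South 0.5673, Central 0.3986, Highland 0.3191, Coastal 0.2878, North 0.0276.
Largest remainders: East, West, South receive the extra seats.

North: 6, South: 2, East: 6, West: 5, Central: 8, Coastal: 14, Highland: 15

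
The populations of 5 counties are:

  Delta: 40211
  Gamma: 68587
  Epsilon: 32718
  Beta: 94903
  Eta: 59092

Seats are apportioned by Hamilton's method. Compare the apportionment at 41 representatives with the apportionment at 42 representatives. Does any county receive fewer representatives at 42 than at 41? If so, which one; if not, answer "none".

none

At 41 seats: Delta 6, Gamma 9, Epsilon 5, Beta 13, Eta 8.
At 42 seats: Delta 6, Gamma 10, Epsilon 5, Beta 13, Eta 8.
No county's allocation decreased.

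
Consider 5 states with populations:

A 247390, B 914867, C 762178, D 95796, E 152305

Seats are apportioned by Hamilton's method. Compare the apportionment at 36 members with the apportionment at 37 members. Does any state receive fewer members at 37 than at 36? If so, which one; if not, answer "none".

none

At 36 seats: A 4, B 15, C 13, D 2, E 2.
At 37 seats: A 4, B 15, C 13, D 2, E 3.
No state's allocation decreased.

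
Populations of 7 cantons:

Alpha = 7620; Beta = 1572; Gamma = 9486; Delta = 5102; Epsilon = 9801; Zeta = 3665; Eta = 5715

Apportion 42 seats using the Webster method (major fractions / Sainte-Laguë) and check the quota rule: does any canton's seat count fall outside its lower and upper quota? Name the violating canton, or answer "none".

none

Standard quotas: Alpha 7.450, Beta 1.537, Gamma 9.274, Delta 4.988, Epsilon 9.582, Zeta 3.583, Eta 5.587.
Webster allocation: Alpha 7, Beta 2, Gamma 9, Delta 5, Epsilon 9, Zeta 4, Eta 6.
Every allocation lies between the lower and upper quota.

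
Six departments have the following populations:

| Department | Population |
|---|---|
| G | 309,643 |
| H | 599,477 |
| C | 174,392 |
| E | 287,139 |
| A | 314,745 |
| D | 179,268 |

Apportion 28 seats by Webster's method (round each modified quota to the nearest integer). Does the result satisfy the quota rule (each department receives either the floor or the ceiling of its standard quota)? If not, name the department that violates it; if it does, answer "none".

Standard quotas: G 4.650, H 9.002, C 2.619, E 4.312, A 4.726, D 2.692.
Webster allocation: G 4, H 9, C 3, E 4, A 5, D 3.
Every allocation lies between the lower and upper quota.

none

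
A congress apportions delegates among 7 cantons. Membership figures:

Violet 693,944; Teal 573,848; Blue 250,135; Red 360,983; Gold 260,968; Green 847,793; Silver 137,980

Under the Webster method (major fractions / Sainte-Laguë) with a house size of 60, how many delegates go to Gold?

5

Standard divisor 3125651/60 ≈ 52094.183; standard quotas: Violet 13.321, Teal 11.016, Blue 4.802, Red 6.929, Gold 5.010, Green 16.274, Silver 2.649.
Rounding to the nearest integer gives Violet 13, Teal 11, Blue 5, Red 7, Gold 5, Green 16, Silver 3 — total 60, matching the house size, so no adjustment is needed.
Gold receives 5.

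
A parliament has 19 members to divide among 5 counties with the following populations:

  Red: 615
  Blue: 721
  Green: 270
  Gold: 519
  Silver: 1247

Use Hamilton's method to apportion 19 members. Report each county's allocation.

Total 3372; standard divisor 3372/19 ≈ 177.474.
Standard quotas: Red 3.465, Blue 4.063, Green 1.521, Gold 2.924, Silver 7.026.
Lower quotas: Red 3, Blue 4, Green 1, Gold 2, Silver 7 (sum 17, leaving 2 seats).
Remainders in descending order: Gold 0.924, Green 0.521, Red 0.465, Blue 0.063, Silver 0.026.
Largest remainders: Gold, Green receive the extra seats.

Red 3, Blue 4, Green 2, Gold 3, Silver 7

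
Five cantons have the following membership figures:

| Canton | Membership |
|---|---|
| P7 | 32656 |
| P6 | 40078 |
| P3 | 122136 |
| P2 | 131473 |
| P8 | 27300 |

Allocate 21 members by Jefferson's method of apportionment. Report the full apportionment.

P7=2; P6=2; P3=8; P2=8; P8=1

Standard divisor 353643/21 ≈ 16840.143; standard quotas: P7 1.939, P6 2.380, P3 7.253, P2 7.807, P8 1.621.
Rounding down gives 1, 2, 7, 7, 1 = 18 seats, so the divisor must be adjusted.
With modified divisor 14900: modified quotas P7 2.192, P6 2.690, P3 8.197, P2 8.824, P8 1.832.
Rounding down: P7 2, P6 2, P3 8, P2 8, P8 1 (total 21).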